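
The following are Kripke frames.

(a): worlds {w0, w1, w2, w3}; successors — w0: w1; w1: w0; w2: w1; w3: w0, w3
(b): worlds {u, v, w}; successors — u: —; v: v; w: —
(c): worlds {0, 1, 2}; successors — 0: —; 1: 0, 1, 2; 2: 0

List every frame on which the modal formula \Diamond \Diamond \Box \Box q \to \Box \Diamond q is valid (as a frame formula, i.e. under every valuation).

This is the axiom for a generalized confluence (Geach) condition; its first-order frame correspondent is \forall x \forall y \forall z ((x R^2 y \wedge xRz) \to \exists w (y R^2 w \wedge zRw)).
(a): fails — w3R²w0, w3Rw0 but no w with w0R²w and w0Rw.
(b): condition met.
(c): fails — 1R²0, 1R0 but no w with 0R²w and 0Rw.

(b)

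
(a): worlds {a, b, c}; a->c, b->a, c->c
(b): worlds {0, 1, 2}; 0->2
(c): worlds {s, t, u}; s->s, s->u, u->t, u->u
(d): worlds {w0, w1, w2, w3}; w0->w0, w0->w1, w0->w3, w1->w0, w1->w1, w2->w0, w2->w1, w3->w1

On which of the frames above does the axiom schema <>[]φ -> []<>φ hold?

(a), (d)

The schema corresponds to convergence: forall x forall y forall z (Rxy & Rxz -> exists w (Ryw & Rzw)).
(a): holds.
(b): fails — R02 and R02 but 2 and 2 have no common successor.
(c): fails — Rut and Rut but t and t have no common successor.
(d): holds.
Valid on: (a), (d).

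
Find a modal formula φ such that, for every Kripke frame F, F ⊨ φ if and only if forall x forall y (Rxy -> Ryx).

The condition is symmetry. The B schema s → □◇s defines it.
Suppose s→□◇s is valid. Take Rxy and set V(s)={x}. Then s at x, so □◇s at x, so ◇s at y, so some z with Ryz has s; z=x, i.e. Ryx.

s → □◇s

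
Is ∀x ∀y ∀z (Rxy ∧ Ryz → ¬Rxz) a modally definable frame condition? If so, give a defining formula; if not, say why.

Any modally definable frame class is closed under surjective bounded morphisms.
The 7-cycle (worlds 0,1,2,3,4,5,6 with 0→1→2→3→4→5→6→0) is intransitive. Mapping every world to a single reflexive point • is a surjective bounded morphism; the reflexive point is not intransitive (R••∧R•• but R••).
So no modal formula (or set of formulas) defines exactly the intransitive frames.

Not definable by any modal formula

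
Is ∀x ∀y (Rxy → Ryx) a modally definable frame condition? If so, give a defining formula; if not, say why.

Yes, by p → □◇p

The condition is symmetry. A defining modal formula is p → □◇p.
Suppose p→□◇p is valid. Take Rxy and set V(p)={x}. Then p at x, so □◇p at x, so ◇p at y, so some z with Ryz has p; z=x, i.e. Ryx.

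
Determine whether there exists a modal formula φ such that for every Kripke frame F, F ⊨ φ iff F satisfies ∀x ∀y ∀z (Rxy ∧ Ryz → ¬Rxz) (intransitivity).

Any modally definable frame class is closed under surjective bounded morphisms.
The 3-cycle (worlds 0,1,2 with 0→1→2→0) is intransitive. Mapping every world to a single reflexive point • is a surjective bounded morphism; the reflexive point is not intransitive (R••∧R•• but R••).
So no modal formula (or set of formulas) defines exactly the intransitive frames.

No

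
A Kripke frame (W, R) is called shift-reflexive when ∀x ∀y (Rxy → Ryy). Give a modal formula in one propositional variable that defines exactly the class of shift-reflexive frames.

□(□p → p)

A defining formula is □(□p → p) (the T□ axiom).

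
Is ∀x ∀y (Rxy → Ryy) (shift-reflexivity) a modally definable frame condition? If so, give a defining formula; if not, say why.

Yes: it is shift-reflexivity, defined by the T□ schema □(□p → p).
Suppose □(□p→p) is valid. Take Rxy and set V(p)={w : Ryw}. Then at y, □p holds; since □(□p→p) at x, □p→p at y, so p at y, i.e. Ryy.

Definable; □(□p → p) defines it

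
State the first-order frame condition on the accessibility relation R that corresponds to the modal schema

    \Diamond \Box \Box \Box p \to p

\forall x \forall y (xRy \to \exists w (y R^3 w \wedge x = w))

This is a Sahlqvist (Geach-type) schema ◇^1□^3p → □^0◇^0p.
Minimal-valuation argument: fix x; take any y with xR^1y and any z with xR^0z. Set V(p) to the set of worlds R-reachable from y in exactly 3 steps. Then □^3p holds at y, so the antecedent holds at x; validity forces ◇^0p at z, giving a w with zR^0w and yR^3w.
First-order correspondent: \forall x \forall y (xRy \to \exists w (y R^3 w \wedge x = w)).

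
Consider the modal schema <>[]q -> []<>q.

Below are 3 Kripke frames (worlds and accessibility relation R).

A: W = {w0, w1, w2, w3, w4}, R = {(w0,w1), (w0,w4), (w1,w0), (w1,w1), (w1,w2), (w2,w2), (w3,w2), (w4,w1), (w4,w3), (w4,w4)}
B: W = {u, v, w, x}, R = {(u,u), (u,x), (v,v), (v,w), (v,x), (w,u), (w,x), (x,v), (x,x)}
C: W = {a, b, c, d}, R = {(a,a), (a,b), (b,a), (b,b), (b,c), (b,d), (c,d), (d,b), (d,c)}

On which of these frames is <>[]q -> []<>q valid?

B

The schema corresponds to convergence: forall x forall y forall z (Rxy & Rxz -> exists w (Ryw & Rzw)).
A: fails — Rw1w2 and Rw1w0 but w2 and w0 have no common successor.
B: ✓.
C: fails — Rbc and Rba but c and a have no common successor.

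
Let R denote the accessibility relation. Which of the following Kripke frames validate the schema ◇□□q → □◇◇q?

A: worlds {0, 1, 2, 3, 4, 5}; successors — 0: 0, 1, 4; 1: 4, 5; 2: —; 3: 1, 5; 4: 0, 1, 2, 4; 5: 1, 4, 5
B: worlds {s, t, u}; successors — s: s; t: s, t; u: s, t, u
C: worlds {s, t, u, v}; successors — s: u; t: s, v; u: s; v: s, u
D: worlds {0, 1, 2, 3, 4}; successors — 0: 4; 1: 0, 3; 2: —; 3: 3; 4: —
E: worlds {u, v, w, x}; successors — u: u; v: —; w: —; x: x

Frame correspondent (Sahlqvist): ∀x ∀y ∀z ((xRy ∧ xRz) → ∃w (yR²w ∧ zR²w)) — i.e. a generalized confluence (Geach) condition.
A: fails — 4R0, 4R2 but no w with 0R²w and 2R²w.
B: ✓.
C: fails — vRs, vRu but no w with sR²w and uR²w.
D: fails — 0R4, 0R4 but no w with 4R²w and 4R²w.
E: ✓.

B, E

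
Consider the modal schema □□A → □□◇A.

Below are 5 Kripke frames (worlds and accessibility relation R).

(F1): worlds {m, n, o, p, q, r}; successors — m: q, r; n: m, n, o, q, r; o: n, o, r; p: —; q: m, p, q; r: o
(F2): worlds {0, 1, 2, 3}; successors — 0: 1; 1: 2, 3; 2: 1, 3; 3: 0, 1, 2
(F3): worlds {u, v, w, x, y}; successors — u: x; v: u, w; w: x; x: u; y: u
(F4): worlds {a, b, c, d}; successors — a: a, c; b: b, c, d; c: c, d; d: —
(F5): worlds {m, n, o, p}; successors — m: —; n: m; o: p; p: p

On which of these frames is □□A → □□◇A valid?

(F2), (F5)

Frame correspondent (Sahlqvist): ∀x ∀z (xR²z → ∃w (xR²w ∧ zRw)) — i.e. a generalized confluence (Geach) condition.
(F1): fails — mR²p but no w with mR²w and pRw.
(F2): holds.
(F3): fails — uR²u but no t with uR²t and uRt.
(F4): fails — aR²d but no w with aR²w and dRw.
(F5): holds.
Valid on: (F2), (F5).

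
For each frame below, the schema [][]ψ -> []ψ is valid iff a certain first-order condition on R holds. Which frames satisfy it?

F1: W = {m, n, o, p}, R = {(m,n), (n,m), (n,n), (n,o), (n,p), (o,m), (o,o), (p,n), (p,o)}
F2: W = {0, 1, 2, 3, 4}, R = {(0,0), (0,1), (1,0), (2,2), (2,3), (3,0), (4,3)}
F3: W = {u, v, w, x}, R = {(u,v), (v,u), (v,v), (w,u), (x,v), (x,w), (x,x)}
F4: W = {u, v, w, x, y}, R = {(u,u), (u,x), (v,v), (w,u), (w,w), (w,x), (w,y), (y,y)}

F1, F4

This is the axiom for density; its first-order frame correspondent is forall x forall y (Rxy -> exists z (Rxz & Rzy)).
F1: condition met.
F2: fails — R43 but no z with R4z and Rz3.
F3: fails — Rwu but no z with Rwz and Rzu.
F4: condition met.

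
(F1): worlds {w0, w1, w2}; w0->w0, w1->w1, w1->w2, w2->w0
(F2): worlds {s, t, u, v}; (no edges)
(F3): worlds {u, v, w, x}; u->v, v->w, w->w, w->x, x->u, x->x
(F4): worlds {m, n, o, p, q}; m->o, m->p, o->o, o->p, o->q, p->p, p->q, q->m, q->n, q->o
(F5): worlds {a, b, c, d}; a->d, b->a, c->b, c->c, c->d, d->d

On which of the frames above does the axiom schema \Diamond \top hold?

(F1), (F3), (F5)

This is the axiom for seriality; its first-order frame correspondent is \forall x \exists y Rxy.
(F1): condition met.
(F2): fails — world s has no successor.
(F3): condition met.
(F4): fails — world n has no successor.
(F5): condition met.
Valid on: (F1), (F3), (F5).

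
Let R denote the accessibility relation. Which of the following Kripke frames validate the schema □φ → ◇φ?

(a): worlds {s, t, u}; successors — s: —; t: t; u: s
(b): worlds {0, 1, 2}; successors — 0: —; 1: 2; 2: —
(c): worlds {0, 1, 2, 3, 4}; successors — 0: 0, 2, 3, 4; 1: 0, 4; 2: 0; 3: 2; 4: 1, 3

(c)

Frame correspondent (Sahlqvist): ∀x ∃y Rxy — i.e. seriality.
(a): fails — world s has no successor.
(b): fails — world 0 has no successor.
(c): condition met.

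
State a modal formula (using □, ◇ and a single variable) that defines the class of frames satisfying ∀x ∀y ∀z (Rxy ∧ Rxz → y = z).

◇s → □s

This is partial functionality; the standard corresponding axiom is CD: ◇s → □s.
Suppose ◇s→□s is valid. Take Rxy, Rxz and set V(s)={y}. Then ◇s at x, so □s at x, so s at z, i.e. z=y.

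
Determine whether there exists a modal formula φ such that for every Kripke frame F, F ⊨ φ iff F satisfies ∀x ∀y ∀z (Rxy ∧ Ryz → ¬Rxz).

Not modally definable

Modal frame validity is preserved under surjective bounded morphisms.
The 5-cycle (worlds w0,w1,w2,w3,w4 with w0→w1→w2→w3→w4→w0) is intransitive. Mapping every world to a single reflexive point • is a surjective bounded morphism; the reflexive point is not intransitive (R••∧R•• but R••).
So no modal formula (or set of formulas) defines exactly the intransitive frames.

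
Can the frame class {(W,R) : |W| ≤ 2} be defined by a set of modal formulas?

Not modally definable

If a class were modally definable it would be closed under disjoint unions (Goldblatt–Thomason).
Any modal formula valid on each of 3 disjoint one-world frames is valid on their disjoint union (validity is preserved under disjoint unions). Each one-world frame has |W|=1≤2, but the union has |W|=3.
So the class is not modally definable.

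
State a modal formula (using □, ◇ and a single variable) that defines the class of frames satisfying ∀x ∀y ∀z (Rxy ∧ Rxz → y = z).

◇ψ → □ψ

This is partial functionality; the standard corresponding axiom is CD: ◇ψ → □ψ.
Suppose ◇ψ→□ψ is valid. Take Rxy, Rxz and set V(ψ)={y}. Then ◇ψ at x, so □ψ at x, so ψ at z, i.e. z=y.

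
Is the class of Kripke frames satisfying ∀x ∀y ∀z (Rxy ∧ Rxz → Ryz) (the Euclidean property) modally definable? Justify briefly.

Yes — defined by ◇r → □◇r

The condition is the Euclidean property. A defining modal formula is ◇r → □◇r.
Suppose ◇r→□◇r is valid. Take Rxy, Rxz and set V(r)={y}. Then ◇r at x, so □◇r at x, so ◇r at z, so some w with Rzw has r; w=y, i.e. Rzy. By symmetry of the argument, Ryz.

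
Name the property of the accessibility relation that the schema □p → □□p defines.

Transitivity

Suppose □p→□□p is valid. Take Rxy, Ryz and set V(p)={w : Rxw}. Then □p at x, so □□p at x, so □p at y, so p at z, i.e. Rxz.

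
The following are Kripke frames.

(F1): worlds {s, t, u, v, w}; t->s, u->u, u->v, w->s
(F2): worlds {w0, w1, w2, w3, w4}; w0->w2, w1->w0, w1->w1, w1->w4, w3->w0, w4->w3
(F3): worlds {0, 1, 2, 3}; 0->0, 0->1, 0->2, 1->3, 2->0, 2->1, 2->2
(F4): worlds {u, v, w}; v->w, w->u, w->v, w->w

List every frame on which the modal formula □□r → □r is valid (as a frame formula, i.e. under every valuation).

(F4)

Frame correspondent (Sahlqvist): ∀x ∀y (Rxy → ∃z (Rxz ∧ Rzy)) — i.e. density.
(F1): fails — Rts but no z with Rtz and Rzs.
(F2): fails — Rw3w0 but no z with Rw3z and Rzw0.
(F3): fails — R13 but no z with R1z and Rz3.
(F4): ✓.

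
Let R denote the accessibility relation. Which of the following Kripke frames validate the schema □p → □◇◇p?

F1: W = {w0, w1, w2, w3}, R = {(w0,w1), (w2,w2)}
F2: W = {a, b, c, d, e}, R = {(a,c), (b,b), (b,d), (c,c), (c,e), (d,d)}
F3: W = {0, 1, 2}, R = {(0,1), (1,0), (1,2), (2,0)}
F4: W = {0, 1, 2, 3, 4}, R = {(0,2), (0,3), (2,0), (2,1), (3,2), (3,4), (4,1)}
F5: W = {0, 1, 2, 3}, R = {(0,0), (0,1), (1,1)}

F5

Frame correspondent (Sahlqvist): ∀x ∀z (xRz → ∃w (xRw ∧ zR²w)) — i.e. a generalized confluence (Geach) condition.
F1: fails — w0Rw1 but no w with w0Rw and w1R²w.
F2: fails — cRe but no w with cRw and eR²w.
F3: fails — 1R2 but no w with 1Rw and 2R²w.
F4: fails — 0R3 but no w with 0Rw and 3R²w.
F5: ✓.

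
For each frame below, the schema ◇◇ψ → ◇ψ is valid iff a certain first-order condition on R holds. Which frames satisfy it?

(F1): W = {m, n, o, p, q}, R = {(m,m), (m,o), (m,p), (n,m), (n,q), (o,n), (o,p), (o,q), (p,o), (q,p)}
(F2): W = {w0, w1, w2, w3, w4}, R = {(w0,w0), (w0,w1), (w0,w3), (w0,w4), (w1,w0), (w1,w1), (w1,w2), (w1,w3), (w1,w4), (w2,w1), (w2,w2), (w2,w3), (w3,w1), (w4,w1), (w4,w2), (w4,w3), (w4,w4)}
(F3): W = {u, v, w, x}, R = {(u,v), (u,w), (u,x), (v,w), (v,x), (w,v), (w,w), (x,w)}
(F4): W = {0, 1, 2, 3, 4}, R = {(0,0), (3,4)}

(F4)

This is the axiom for transitivity; its first-order frame correspondent is ∀x ∀y ∀z (Rxy ∧ Ryz → Rxz).
(F1): fails — Ron and Rnm but not Rom.
(F2): fails — Rw0w4 and Rw4w2 but not Rw0w2.
(F3): fails — Rxw and Rwv but not Rxv.
(F4): ✓.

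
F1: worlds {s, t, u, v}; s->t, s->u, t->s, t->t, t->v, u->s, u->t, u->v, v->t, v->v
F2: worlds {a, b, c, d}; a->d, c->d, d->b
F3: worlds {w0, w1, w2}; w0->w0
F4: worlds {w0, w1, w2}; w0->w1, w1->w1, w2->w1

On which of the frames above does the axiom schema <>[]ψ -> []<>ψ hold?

F1, F3, F4

This is the axiom for convergence; its first-order frame correspondent is forall x forall y forall z (Rxy & Rxz -> exists w (Ryw & Rzw)).
F1: condition met.
F2: fails — Rdb and Rdb but b and b have no common successor.
F3: condition met.
F4: condition met.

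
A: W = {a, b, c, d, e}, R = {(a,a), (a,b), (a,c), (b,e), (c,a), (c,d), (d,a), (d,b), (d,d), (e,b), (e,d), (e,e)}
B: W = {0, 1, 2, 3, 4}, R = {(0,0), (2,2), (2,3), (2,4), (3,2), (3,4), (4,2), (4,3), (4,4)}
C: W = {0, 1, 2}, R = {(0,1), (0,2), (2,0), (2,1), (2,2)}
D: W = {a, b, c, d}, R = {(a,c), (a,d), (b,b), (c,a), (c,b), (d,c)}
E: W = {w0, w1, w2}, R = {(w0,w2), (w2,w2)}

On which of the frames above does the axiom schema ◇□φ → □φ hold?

E

The schema corresponds to the Euclidean property: ∀x ∀y ∀z (Rxy ∧ Rxz → Ryz).
A: fails — Rab and Rab but not Rbb.
B: fails — R23 and R23 but not R33.
C: fails — R01 and R02 but not R12.
D: fails — Rac and Rac but not Rcc.
E: ✓.
Valid on: E.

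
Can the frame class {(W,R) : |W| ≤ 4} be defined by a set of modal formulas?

Not modally definable

Any modally definable frame class is closed under disjoint unions.
Any modal formula valid on each of 5 disjoint one-world frames is valid on their disjoint union (validity is preserved under disjoint unions). Each one-world frame has |W|=1≤4, but the union has |W|=5.
So no modal formula (or set of formulas) defines exactly the |W|≤4 frames.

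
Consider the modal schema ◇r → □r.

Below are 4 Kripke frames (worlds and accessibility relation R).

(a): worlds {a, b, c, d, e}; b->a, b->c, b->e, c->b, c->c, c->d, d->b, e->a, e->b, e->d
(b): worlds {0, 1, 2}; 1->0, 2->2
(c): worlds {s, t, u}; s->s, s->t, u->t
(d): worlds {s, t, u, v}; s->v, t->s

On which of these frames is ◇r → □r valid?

(b), (d)

Frame correspondent (Sahlqvist): ∀x ∀y ∀z (Rxy ∧ Rxz → y = z) — i.e. partial functionality.
(a): fails — b sees both a and c.
(b): satisfies the condition.
(c): fails — s sees both s and t.
(d): satisfies the condition.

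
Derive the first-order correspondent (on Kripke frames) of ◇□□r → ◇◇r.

This is a Sahlqvist (Geach-type) schema ◇^1□^2r → □^0◇^2r.
First-order correspondent: ∀x ∀y (xRy → ∃w (yR²w ∧ xR²w)).

∀x ∀y (xRy → ∃w (yR²w ∧ xR²w))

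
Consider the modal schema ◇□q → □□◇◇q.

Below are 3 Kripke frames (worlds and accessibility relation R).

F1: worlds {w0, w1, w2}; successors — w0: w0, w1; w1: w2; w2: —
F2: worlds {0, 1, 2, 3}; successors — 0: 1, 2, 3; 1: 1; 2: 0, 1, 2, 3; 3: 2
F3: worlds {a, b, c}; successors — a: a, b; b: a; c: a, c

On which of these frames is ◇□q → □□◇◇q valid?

F3

This is the axiom for a generalized confluence (Geach) condition; its first-order frame correspondent is ∀x ∀y ∀z ((xRy ∧ xR²z) → ∃w (yRw ∧ zR²w)).
F1: fails — w0Rw0, w0R²w1 but no w with w0Rw and w1R²w.
F2: fails — 0R3, 0R²1 but no w with 3Rw and 1R²w.
F3: ✓.
Valid on: F3.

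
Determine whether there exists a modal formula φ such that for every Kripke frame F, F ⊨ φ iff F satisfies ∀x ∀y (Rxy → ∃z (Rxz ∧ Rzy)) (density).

Yes: it is density, defined by the C4 schema □□r → □r.
Suppose □□r→□r is valid. Take Rxy and set V(r)={w : xR²w}. Then □□r at x, so □r at x, so r at y, i.e. ∃z(Rxz∧Rzy).

Yes — defined by □□r → □r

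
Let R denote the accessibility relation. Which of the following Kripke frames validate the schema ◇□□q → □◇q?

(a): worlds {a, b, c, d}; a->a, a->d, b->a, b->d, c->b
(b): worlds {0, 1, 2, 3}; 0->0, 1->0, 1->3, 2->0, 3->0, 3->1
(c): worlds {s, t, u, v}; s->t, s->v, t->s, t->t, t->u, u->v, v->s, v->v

Frame correspondent (Sahlqvist): ∀x ∀y ∀z ((xRy ∧ xRz) → ∃w (yR²w ∧ zRw)) — i.e. a generalized confluence (Geach) condition.
(a): fails — aRa, aRd but no w with aR²w and dRw.
(b): condition met.
(c): condition met.
Valid on: (b), (c).

(b), (c)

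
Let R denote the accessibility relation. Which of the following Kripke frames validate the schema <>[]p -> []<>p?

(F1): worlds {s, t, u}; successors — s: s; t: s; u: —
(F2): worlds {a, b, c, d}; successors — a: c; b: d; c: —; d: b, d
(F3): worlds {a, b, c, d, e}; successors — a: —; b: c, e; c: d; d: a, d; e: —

(F1)

This is the axiom for convergence; its first-order frame correspondent is forall x forall y forall z (Rxy & Rxz -> exists w (Ryw & Rzw)).
(F1): condition met.
(F2): fails — Rac and Rac but c and c have no common successor.
(F3): fails — Rbc and Rbe but c and e have no common successor.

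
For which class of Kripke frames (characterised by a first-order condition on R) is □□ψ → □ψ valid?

density

Suppose □□ψ→□ψ is valid. Take Rxy and set V(ψ)={w : xR²w}. Then □□ψ at x, so □ψ at x, so ψ at y, i.e. ∃z(Rxz∧Rzy).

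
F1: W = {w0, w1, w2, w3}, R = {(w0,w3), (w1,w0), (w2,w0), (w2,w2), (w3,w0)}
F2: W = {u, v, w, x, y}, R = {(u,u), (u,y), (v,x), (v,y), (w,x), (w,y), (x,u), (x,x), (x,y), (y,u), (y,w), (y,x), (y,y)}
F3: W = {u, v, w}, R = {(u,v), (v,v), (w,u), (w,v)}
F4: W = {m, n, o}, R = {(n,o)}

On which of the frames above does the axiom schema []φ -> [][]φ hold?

F3, F4

This is the axiom for transitivity; its first-order frame correspondent is forall x forall y forall z (Rxy & Ryz -> Rxz).
F1: fails — Rw1w0 and Rw0w3 but not Rw1w3.
F2: fails — Rwx and Rxu but not Rwu.
F3: condition met.
F4: condition met.
Valid on: F3, F4.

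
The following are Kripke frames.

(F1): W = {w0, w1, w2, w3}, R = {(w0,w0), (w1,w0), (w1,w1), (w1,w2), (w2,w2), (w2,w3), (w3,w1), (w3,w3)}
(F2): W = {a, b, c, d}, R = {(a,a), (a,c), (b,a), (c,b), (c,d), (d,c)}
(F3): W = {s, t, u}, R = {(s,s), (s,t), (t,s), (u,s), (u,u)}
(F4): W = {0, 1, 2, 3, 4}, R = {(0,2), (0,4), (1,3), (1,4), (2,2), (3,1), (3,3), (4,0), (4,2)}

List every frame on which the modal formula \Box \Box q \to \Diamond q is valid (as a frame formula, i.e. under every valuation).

The schema corresponds to a generalized confluence (Geach) condition: \forall x \exists w (x R^2 w \wedge xRw).
(F1): condition met.
(F2): fails — at c but no w with cR²w and cRw.
(F3): condition met.
(F4): condition met.
Valid on: (F1), (F3), (F4).

(F1), (F3), (F4)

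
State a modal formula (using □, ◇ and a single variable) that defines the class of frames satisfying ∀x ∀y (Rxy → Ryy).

This is shift-reflexivity; the standard corresponding axiom is T□: □(□ψ → ψ).
Suppose □(□ψ→ψ) is valid. Take Rxy and set V(ψ)={w : Ryw}. Then at y, □ψ holds; since □(□ψ→ψ) at x, □ψ→ψ at y, so ψ at y, i.e. Ryy.

□(□ψ → ψ)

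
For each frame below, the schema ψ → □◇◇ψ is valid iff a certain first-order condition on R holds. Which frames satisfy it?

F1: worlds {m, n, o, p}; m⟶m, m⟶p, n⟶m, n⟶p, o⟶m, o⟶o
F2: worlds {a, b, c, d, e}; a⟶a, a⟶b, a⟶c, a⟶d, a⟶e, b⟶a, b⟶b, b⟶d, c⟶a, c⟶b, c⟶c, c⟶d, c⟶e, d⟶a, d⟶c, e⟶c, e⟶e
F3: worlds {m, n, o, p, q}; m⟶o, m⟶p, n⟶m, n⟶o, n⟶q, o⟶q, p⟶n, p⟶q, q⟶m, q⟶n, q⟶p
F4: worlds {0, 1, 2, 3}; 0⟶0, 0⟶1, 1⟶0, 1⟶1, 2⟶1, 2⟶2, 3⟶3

F2, F3

This is the axiom for a generalized confluence (Geach) condition; its first-order frame correspondent is ∀x ∀z (xRz → ∃w (x = w ∧ zR²w)).
F1: fails — mRp but no w with m=w and pR²w.
F2: holds.
F3: holds.
F4: fails — 2R1 but no w with 2=w and 1R²w.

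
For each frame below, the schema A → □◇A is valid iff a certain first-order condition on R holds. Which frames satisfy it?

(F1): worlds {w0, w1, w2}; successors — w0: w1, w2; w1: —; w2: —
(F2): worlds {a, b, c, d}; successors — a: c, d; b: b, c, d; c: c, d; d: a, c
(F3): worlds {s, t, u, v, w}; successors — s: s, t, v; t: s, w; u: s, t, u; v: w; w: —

none

Frame correspondent (Sahlqvist): ∀x ∀y (Rxy → Ryx) — i.e. symmetry.
(F1): fails — Rw0w1 but not Rw1w0.
(F2): fails — Rbc but not Rcb.
(F3): fails — Rut but not Rtu.
Valid on no frame.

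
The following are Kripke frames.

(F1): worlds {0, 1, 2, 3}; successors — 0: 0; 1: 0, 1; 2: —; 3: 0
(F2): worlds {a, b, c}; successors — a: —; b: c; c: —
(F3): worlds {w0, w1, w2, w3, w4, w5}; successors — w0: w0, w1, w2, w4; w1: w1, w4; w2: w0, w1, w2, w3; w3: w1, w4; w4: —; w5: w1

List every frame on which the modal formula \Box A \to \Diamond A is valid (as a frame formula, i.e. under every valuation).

none

The schema corresponds to seriality: \forall x \exists y Rxy.
(F1): fails — world 2 has no successor.
(F2): fails — world a has no successor.
(F3): fails — world w4 has no successor.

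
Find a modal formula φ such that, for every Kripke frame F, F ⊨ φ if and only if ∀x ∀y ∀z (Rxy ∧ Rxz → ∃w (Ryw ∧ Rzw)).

◇□r → □◇r

A defining formula is ◇□r → □◇r (the .2 axiom).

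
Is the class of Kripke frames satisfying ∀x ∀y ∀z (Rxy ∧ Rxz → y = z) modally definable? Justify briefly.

Yes, by ◇q → □q

The condition is partial functionality. A defining modal formula is ◇q → □q.
Suppose ◇q→□q is valid. Take Rxy, Rxz and set V(q)={y}. Then ◇q at x, so □q at x, so q at z, i.e. z=y.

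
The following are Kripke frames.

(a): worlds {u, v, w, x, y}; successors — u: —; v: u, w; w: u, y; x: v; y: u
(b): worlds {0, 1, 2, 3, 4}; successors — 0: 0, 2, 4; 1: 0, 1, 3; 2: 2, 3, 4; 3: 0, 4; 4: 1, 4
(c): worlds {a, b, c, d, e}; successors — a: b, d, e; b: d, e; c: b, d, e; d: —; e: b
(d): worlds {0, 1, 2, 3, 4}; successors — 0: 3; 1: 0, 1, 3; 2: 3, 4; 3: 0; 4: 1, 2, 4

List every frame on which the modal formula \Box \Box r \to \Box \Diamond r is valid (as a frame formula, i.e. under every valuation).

Frame correspondent (Sahlqvist): \forall x \forall z (xRz \to \exists w (x R^2 w \wedge zRw)) — i.e. a generalized confluence (Geach) condition.
(a): fails — vRu but no t with vR²t and uRt.
(b): satisfies the condition.
(c): fails — aRd but no w with aR²w and dRw.
(d): satisfies the condition.
Valid on: (b), (d).

(b), (d)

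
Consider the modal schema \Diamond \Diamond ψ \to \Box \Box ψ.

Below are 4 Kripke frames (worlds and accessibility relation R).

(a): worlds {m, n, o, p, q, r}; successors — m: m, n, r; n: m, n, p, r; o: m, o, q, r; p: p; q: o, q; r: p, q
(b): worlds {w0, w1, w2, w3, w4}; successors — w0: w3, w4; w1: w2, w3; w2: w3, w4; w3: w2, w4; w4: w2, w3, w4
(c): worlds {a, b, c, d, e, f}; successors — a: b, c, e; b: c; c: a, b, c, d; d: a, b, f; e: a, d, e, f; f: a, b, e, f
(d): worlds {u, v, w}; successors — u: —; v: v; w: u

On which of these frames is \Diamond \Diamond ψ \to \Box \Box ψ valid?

This is the axiom for a generalized confluence (Geach) condition; its first-order frame correspondent is \forall x \forall y \forall z ((x R^2 y \wedge x R^2 z) \to \exists w (y = w \wedge z = w)).
(a): fails — mR²m, mR²n but m ≠ n.
(b): fails — w0R²w2, w0R²w3 but w2 ≠ w3.
(c): fails — aR²a, aR²b but a ≠ b.
(d): ✓.
Valid on: (d).

(d)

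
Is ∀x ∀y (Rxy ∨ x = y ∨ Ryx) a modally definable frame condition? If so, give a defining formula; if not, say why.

No — not modally definable

Modal frame validity is preserved under disjoint unions.
Take 3 disjoint single-world reflexive frames: each is trivially connected, but their disjoint union has 3 worlds with no edge between distinct components, so it is not connected.
So no modal formula (or set of formulas) defines exactly the connected frames.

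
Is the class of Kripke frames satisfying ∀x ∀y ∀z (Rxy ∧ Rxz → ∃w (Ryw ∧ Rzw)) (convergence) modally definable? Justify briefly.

This is a Sahlqvist condition; the .2 axiom ◇□p → □◇p defines it.
Suppose ◇□p→□◇p is valid. Take Rxy, Rxz and set V(p)={w : Ryw}. Then □p at y so ◇□p at x, so □◇p at x, so ◇p at z, giving w with Rzw and Ryw.

Yes, by ◇□p → □◇p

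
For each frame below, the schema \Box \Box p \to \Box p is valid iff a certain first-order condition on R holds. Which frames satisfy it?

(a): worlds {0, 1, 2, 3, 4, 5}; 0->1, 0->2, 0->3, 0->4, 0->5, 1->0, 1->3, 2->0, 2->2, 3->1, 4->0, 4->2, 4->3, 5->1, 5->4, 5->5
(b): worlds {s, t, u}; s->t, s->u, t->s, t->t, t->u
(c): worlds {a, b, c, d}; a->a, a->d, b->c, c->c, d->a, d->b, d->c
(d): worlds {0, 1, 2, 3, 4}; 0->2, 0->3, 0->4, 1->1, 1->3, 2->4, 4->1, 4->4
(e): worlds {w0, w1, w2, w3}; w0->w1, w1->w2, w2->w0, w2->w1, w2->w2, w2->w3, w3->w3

(b)

This is the axiom for density; its first-order frame correspondent is \forall x \forall y (Rxy \to \exists z (Rxz \wedge Rzy)).
(a): fails — R10 but no z with R1z and Rz0.
(b): condition met.
(c): fails — Rdb but no z with Rdz and Rzb.
(d): fails — R02 but no z with R0z and Rz2.
(e): fails — Rw0w1 but no z with Rw0z and Rzw1.
Valid on: (b).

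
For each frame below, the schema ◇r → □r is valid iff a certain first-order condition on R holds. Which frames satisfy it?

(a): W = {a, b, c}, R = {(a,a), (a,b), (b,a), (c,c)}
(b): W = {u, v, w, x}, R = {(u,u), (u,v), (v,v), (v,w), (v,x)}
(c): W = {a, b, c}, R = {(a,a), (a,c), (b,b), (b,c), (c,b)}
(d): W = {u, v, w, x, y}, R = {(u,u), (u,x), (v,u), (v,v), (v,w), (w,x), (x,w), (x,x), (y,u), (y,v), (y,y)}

Frame correspondent (Sahlqvist): ∀x ∀y ∀z (Rxy ∧ Rxz → y = z) — i.e. partial functionality.
(a): fails — a sees both a and b.
(b): fails — u sees both u and v.
(c): fails — a sees both a and c.
(d): fails — u sees both u and x.
Valid on no frame.

none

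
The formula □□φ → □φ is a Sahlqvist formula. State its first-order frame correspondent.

Density

This is the C4 axiom.
Its frame correspondent is density — ∀x ∀y (Rxy → ∃z (Rxz ∧ Rzy)).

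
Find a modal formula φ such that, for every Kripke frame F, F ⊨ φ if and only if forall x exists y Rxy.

□ψ → ◇ψ

The condition is seriality. The D schema □ψ → ◇ψ defines it.
Suppose □ψ→◇ψ is valid. At any x set V(ψ)=W. Then □ψ at x, so ◇ψ at x, so x has a successor.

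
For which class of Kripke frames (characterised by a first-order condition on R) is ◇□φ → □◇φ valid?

Suppose ◇□φ→□◇φ is valid. Take Rxy, Rxz and set V(φ)={w : Ryw}. Then □φ at y so ◇□φ at x, so □◇φ at x, so ◇φ at z, giving w with Rzw and Ryw.
Conversely, on a frame with convergence the schema holds at every world under every valuation.
Frame condition: ∀x ∀y ∀z (Rxy ∧ Rxz → ∃w (Ryw ∧ Rzw)).

convergence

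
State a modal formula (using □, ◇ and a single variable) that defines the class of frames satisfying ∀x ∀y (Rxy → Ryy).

□(□ψ → ψ)

This is shift-reflexivity; the standard corresponding axiom is T□: □(□ψ → ψ).
Suppose □(□ψ→ψ) is valid. Take Rxy and set V(ψ)={w : Ryw}. Then at y, □ψ holds; since □(□ψ→ψ) at x, □ψ→ψ at y, so ψ at y, i.e. Ryy.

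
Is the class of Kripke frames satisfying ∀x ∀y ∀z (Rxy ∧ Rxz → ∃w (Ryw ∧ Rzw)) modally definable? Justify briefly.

Yes, by ◇□r → □◇r

This is a Sahlqvist condition; the .2 axiom ◇□r → □◇r defines it.
Suppose ◇□r→□◇r is valid. Take Rxy, Rxz and set V(r)={w : Ryw}. Then □r at y so ◇□r at x, so □◇r at x, so ◇r at z, giving w with Rzw and Ryw.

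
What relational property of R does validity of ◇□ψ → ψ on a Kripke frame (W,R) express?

Symmetry

Equivalently (dual form): ψ → □◇ψ.
Suppose ψ→□◇ψ is valid. Take Rxy and set V(ψ)={x}. Then ψ at x, so □◇ψ at x, so ◇ψ at y, so some z with Ryz has ψ; z=x, i.e. Ryx.
Conversely, on a frame with symmetry the schema holds at every world under every valuation.
So the correspondent is symmetry.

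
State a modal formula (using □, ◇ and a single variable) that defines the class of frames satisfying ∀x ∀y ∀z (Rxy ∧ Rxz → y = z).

◇ψ → □ψ

A defining formula is ◇ψ → □ψ (the CD axiom).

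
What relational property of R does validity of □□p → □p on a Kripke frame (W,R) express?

Suppose □□p→□p is valid. Take Rxy and set V(p)={w : xR²w}. Then □□p at x, so □p at x, so p at y, i.e. ∃z(Rxz∧Rzy).
The converse is a direct semantic check.
Frame condition: ∀x ∀y (Rxy → ∃z (Rxz ∧ Rzy)).

Density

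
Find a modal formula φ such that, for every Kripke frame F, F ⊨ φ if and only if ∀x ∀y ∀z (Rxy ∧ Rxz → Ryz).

◇r → □◇r

A defining formula is ◇r → □◇r (the 5 axiom).
Suppose ◇r→□◇r is valid. Take Rxy, Rxz and set V(r)={y}. Then ◇r at x, so □◇r at x, so ◇r at z, so some w with Rzw has r; w=y, i.e. Rzy. By symmetry of the argument, Ryz.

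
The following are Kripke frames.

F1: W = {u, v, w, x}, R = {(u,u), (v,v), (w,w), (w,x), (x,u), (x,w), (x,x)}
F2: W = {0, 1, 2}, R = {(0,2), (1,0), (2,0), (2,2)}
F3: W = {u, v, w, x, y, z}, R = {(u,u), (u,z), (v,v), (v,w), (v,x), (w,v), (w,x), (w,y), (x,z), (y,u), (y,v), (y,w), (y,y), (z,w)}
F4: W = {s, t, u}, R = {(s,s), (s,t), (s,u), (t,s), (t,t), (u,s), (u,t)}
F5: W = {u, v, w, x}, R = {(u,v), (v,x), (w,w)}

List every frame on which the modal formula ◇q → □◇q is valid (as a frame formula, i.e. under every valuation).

none

Frame correspondent (Sahlqvist): ∀x ∀y ∀z (Rxy ∧ Rxz → Ryz) — i.e. the Euclidean property.
F1: fails — Rxw and Rxu but not Rwu.
F2: fails — R10 and R10 but not R00.
F3: fails — Ruz and Ruz but not Rzz.
F4: fails — Rsu and Rsu but not Ruu.
F5: fails — Ruv and Ruv but not Rvv.
Valid on no frame.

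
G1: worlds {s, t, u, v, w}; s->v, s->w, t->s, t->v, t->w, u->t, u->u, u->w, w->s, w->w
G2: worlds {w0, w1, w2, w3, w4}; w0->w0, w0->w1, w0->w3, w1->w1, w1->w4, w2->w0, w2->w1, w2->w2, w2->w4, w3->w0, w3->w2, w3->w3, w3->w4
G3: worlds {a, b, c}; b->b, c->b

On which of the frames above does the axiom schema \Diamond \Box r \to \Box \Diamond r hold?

G3

The schema corresponds to convergence: \forall x \forall y \forall z (Rxy \wedge Rxz \to \exists w (Ryw \wedge Rzw)).
G1: fails — Rsv and Rsv but v and v have no common successor.
G2: fails — Rw1w1 and Rw1w4 but w1 and w4 have no common successor.
G3: holds.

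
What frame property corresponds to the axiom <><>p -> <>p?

Transitivity

This is frame-equivalent to □p → □□p (substitute ¬p for p and contrapose).
Suppose □p→□□p is valid. Take Rxy, Ryz and set V(p)={w : Rxw}. Then □p at x, so □□p at x, so □p at y, so p at z, i.e. Rxz.
Conversely, any frame satisfying forall x forall y forall z (Rxy & Ryz -> Rxz) validates the schema.
Frame condition: forall x forall y forall z (Rxy & Ryz -> Rxz).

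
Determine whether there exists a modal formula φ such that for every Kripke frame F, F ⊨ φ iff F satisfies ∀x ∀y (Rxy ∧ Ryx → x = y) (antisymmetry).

No

Any modally definable frame class is closed under surjective bounded morphisms.
The 4-cycle (worlds s,t,u,v with s→t→u→v→s) is antisymmetric. Sending even-indexed worlds to s and odd-indexed worlds to t is a surjective bounded morphism onto the two-world frame with s↔t, which is not antisymmetric.
Hence antisymmetry is not modally definable.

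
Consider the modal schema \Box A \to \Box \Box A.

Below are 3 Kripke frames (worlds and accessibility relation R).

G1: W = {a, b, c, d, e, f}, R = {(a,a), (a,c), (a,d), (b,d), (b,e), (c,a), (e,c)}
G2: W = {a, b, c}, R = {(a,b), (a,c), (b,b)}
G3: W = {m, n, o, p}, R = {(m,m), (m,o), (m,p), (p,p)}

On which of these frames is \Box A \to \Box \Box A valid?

The schema corresponds to transitivity: \forall x \forall y \forall z (Rxy \wedge Ryz \to Rxz).
G1: fails — Rec and Rca but not Rea.
G2: ✓.
G3: ✓.

G2, G3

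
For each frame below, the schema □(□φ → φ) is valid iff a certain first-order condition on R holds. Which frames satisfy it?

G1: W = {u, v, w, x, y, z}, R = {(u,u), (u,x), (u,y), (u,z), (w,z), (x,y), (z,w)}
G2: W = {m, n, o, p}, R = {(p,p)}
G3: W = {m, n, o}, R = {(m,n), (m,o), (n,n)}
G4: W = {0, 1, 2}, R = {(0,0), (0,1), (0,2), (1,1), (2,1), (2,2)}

This is the axiom for shift-reflexivity; its first-order frame correspondent is ∀x ∀y (Rxy → Ryy).
G1: fails — Ruz but not Rzz.
G2: satisfies the condition.
G3: fails — Rmo but not Roo.
G4: satisfies the condition.

G2, G4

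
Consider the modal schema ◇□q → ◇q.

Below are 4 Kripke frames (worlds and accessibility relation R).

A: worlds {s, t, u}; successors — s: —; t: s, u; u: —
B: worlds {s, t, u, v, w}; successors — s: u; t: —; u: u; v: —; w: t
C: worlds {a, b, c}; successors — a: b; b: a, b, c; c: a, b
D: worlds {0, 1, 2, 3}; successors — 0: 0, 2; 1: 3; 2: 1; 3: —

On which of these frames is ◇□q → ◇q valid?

C

Frame correspondent (Sahlqvist): ∀x ∀y (xRy → ∃w (yRw ∧ xRw)) — i.e. a generalized confluence (Geach) condition.
A: fails — tRs but no w with sRw and tRw.
B: fails — wRt but no w* with tRw* and wRw*.
C: holds.
D: fails — 0R2 but no w with 2Rw and 0Rw.
Valid on: C.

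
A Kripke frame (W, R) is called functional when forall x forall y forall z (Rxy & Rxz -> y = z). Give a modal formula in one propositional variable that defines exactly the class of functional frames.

◇q → □q

A defining formula is ◇q → □q (the CD axiom).
Suppose ◇q→□q is valid. Take Rxy, Rxz and set V(q)={y}. Then ◇q at x, so □q at x, so q at z, i.e. z=y.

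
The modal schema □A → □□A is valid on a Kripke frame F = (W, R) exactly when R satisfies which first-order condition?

transitivity: ∀x ∀y ∀z (Rxy ∧ Ryz → Rxz)

Suppose □A→□□A is valid. Take Rxy, Ryz and set V(A)={w : Rxw}. Then □A at x, so □□A at x, so □A at y, so A at z, i.e. Rxz.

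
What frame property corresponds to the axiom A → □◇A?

Suppose A→□◇A is valid. Take Rxy and set V(A)={x}. Then A at x, so □◇A at x, so ◇A at y, so some z with Ryz has A; z=x, i.e. Ryx.
Conversely, on a frame with symmetry the schema holds at every world under every valuation.
Frame condition: ∀x ∀y (Rxy → Ryx).

symmetry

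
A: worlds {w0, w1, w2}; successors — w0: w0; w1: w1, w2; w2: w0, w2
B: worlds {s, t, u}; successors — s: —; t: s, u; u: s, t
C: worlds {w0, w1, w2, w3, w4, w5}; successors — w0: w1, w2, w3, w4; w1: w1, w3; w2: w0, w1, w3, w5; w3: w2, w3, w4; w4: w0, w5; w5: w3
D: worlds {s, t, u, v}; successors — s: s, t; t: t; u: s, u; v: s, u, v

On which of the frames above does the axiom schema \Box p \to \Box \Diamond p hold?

A, D

Frame correspondent (Sahlqvist): \forall x \forall z (xRz \to \exists w (xRw \wedge zRw)) — i.e. a generalized confluence (Geach) condition.
A: satisfies the condition.
B: fails — tRs but no w with tRw and sRw.
C: fails — w0Rw4 but no w with w0Rw and w4Rw.
D: satisfies the condition.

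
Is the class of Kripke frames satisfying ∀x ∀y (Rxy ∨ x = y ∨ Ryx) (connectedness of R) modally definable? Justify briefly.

No

Any modally definable frame class is closed under disjoint unions.
Take 3 disjoint single-world reflexive frames: each is trivially connected, but their disjoint union has 3 worlds with no edge between distinct components, so it is not connected.
So no modal formula (or set of formulas) defines exactly the connected frames.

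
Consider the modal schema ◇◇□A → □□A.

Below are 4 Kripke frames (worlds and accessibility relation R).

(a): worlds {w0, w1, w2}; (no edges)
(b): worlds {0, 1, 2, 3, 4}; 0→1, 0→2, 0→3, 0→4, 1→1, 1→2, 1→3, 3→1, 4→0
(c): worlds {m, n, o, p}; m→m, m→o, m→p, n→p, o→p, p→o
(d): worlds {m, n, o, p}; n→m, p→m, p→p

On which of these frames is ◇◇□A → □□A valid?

The schema corresponds to a generalized confluence (Geach) condition: ∀x ∀y ∀z ((xR²y ∧ xR²z) → ∃w (yRw ∧ z = w)).
(a): condition met.
(b): fails — 0R²0, 0R²0 but no w with 0Rw and 0=w.
(c): fails — mR²o, mR²m but no w with oRw and m=w.
(d): fails — pR²m, pR²m but no w with mRw and m=w.

(a)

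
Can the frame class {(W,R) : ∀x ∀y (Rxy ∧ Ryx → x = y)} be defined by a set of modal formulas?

No

Any modally definable frame class is closed under surjective bounded morphisms.
The 4-cycle (worlds 0,1,2,3 with 0→1→2→3→0) is antisymmetric. Sending even-indexed worlds to • and odd-indexed worlds to ∘ is a surjective bounded morphism onto the two-world frame with •↔∘, which is not antisymmetric.
Hence antisymmetry is not modally definable.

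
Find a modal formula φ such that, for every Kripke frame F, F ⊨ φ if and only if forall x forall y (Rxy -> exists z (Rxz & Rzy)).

□□r → □r

The condition is density. The C4 schema □□r → □r defines it.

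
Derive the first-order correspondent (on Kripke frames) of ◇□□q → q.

∀x ∀y (xRy → ∃w (yR²w ∧ x = w))

This is a Sahlqvist (Geach-type) schema ◇^1□^2q → □^0◇^0q.
First-order correspondent: ∀x ∀y (xRy → ∃w (yR²w ∧ x = w)).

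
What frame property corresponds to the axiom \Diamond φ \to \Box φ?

partial functionality: \forall x \forall y \forall z (Rxy \wedge Rxz \to y = z)

Suppose ◇φ→□φ is valid. Take Rxy, Rxz and set V(φ)={y}. Then ◇φ at x, so □φ at x, so φ at z, i.e. z=y.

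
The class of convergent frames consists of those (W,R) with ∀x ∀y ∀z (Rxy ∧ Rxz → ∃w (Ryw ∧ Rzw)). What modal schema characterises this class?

The condition is convergence. The .2 schema ◇□p → □◇p defines it.
Suppose ◇□p→□◇p is valid. Take Rxy, Rxz and set V(p)={w : Ryw}. Then □p at y so ◇□p at x, so □◇p at x, so ◇p at z, giving w with Rzw and Ryw.

◇□p → □◇p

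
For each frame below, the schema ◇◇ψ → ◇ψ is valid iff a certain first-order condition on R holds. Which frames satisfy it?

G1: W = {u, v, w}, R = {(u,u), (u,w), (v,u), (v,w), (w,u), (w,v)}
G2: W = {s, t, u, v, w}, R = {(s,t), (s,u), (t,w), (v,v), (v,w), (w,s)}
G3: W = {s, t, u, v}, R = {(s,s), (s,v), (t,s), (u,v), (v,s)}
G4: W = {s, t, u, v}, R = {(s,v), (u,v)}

G4

The schema corresponds to transitivity: ∀x ∀y ∀z (Rxy ∧ Ryz → Rxz).
G1: fails — Ruw and Rwv but not Ruv.
G2: fails — Rvw and Rws but not Rvs.
G3: fails — Ruv and Rvs but not Rus.
G4: satisfies the condition.
Valid on: G4.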